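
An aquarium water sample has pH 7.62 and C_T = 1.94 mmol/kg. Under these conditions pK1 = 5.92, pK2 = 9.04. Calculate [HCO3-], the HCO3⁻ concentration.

[HCO3⁻] = 1.83 mmol/kg

α₁ = 1 / (1 + [H⁺]/K1 + K2/[H⁺]) = 1 / (1 + 10^-1.70 + 10^-1.42)
   = 1 / (1 + 0.019953 + 0.038019) = 1/1.0580 = 0.9452
[HCO3⁻] = α₁ × DIC = 0.9452 × 1.94 = 1.83 mmol/kg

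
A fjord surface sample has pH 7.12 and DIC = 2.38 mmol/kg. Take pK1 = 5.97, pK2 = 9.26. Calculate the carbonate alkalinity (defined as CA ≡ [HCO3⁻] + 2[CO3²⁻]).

CA = [HCO3⁻] + 2[CO3²⁻] = (α₁ + 2α₂)·DIC
At pH 7.12: [H⁺]/K1 = 10^-1.15 = 0.070795, K2/[H⁺] = 10^-2.14 = 0.0072444
α₁ = 1/(1 + 0.070795 + 0.0072444) = 1/1.0780 = 0.9276; α₂ = α₁·K2/[H⁺] = 0.006720
α₁ + 2α₂ = 0.9411
CA = 0.9411 × 2.38 = 2.24 mmol/kg

CA = 2.24 mmol/kg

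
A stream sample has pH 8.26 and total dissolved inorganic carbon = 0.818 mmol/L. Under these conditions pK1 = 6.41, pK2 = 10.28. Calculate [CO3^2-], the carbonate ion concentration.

α₂ = 1 / (1 + [H⁺]/K2 + [H⁺]²/(K1K2)) = 1 / (1 + 10^+2.02 + 10^+0.17)
   = 1 / (1 + 104.71 + 1.4791) = 1/107.19 = 0.009329
[CO3²⁻] = α₂ × DIC = 0.009329 × 0.818 = 0.00763 mmol/L = 7.63 μmol/L

[CO3²⁻] = 7.63 μmol/L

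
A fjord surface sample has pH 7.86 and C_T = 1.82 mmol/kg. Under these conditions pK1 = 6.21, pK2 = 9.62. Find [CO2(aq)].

[CO2*] = 0.0392 mmol/kg

α₀ = 1 / (1 + K1/[H⁺] + K1K2/[H⁺]²) = 1 / (1 + 10^+1.65 + 10^-0.11)
   = 1 / (1 + 44.668 + 0.77625) = 1/46.445 = 0.02153
[CO2*] = α₀ × DIC = 0.02153 × 1.82 = 0.0392 mmol/kg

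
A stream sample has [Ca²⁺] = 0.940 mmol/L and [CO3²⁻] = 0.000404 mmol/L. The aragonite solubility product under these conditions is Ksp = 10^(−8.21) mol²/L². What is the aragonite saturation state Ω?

Ω = 0.0616

Ksp = 10^(−8.21) = 6.166×10^-9
Ω = [Ca²⁺][CO3²⁻]/Ksp = (0.940×10^-3)(0.000404×10^-3) / 6.166×10^-9 = 0.0616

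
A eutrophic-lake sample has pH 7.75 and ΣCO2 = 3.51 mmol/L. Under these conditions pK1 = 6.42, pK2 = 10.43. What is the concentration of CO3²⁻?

α₂ = 1 / (1 + [H⁺]/K2 + [H⁺]²/(K1K2)) = 1 / (1 + 10^+2.68 + 10^+1.35)
   = 1 / (1 + 478.63 + 22.387) = 1/502.02 = 0.001992
[CO3²⁻] = α₂ × DIC = 0.001992 × 3.51 = 0.00699 mmol/L = 6.99 μmol/L

[CO3²⁻] = 6.99 μmol/L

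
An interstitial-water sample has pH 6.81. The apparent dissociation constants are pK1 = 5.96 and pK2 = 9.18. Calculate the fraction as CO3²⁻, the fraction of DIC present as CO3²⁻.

α₂ = 0.00372

α₂ = 1 / (1 + [H⁺]/K2 + [H⁺]²/(K1K2)) = 1 / (1 + 10^+2.37 + 10^+1.52)
   = 1 / (1 + 234.42 + 33.113) = 1/268.54 = 0.003724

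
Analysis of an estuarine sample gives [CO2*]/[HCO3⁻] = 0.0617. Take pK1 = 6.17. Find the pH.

From K1 = [H⁺][HCO3⁻]/[CO2*]:  pH = pK1 − log₁₀([CO2*]/[HCO3⁻])
log₁₀(0.0617) = -1.210
pH = 6.17 − (-1.210) = 7.38

pH = 7.38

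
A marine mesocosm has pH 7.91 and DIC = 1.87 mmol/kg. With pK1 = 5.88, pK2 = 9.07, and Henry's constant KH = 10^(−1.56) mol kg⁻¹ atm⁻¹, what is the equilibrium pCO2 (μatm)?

α₀ = 1 / (1 + K1/[H⁺] + K1K2/[H⁺]²) = 1 / (1 + 10^+2.03 + 10^+0.87)
   = 1 / (1 + 107.15 + 7.4131) = 1/115.57 = 0.008653
[CO2*] = α₀ × DIC = 0.008653 × 1.87 = 0.01618 mmol/kg = 16.18 μmol/kg
pCO2 = [CO2*]/KH = 1.618×10^-5 / 2.754×10^-2 = 588 μatm

pCO2 = 588 μatm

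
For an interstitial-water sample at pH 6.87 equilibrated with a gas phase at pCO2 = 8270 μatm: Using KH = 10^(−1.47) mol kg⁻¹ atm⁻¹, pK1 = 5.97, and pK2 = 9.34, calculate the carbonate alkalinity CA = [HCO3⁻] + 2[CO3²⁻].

[CO2*] = KH · pCO2 = 10^(−1.47) × 8270×10^-6 = 2.802×10^-4 mol/kg
α₀ = 1/(1 + K1/[H⁺] + K1K2/[H⁺]²) = 1/(1 + 10^+0.90 + 10^-1.57) = 0.1115
DIC = [CO2*]/α₀ = 2.802×10^-4 / 0.1115 = 2.514 mmol/kg
CA = (α₁ + 2α₂)·DIC = (0.8855 + 2×0.003001) × 2.514 = 2.24 mmol/kg

CA = 2.24 mmol/kg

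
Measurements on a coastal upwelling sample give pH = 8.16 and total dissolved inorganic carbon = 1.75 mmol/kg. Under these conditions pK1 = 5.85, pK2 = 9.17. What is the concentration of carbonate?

α₂ = 1 / (1 + [H⁺]/K2 + [H⁺]²/(K1K2)) = 1 / (1 + 10^+1.01 + 10^-1.30)
   = 1 / (1 + 10.233 + 0.050119) = 1/11.283 = 0.08863
[CO3²⁻] = α₂ × DIC = 0.08863 × 1.75 = 0.155 mmol/kg

[CO3²⁻] = 0.155 mmol/kg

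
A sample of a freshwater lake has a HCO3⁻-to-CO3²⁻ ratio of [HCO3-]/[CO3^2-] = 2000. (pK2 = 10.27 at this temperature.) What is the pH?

pH = 6.97

From K2 = [H⁺][CO3^2-]/[HCO3-]:  pH = pK2 − log₁₀([HCO3-]/[CO3^2-])
log₁₀(2000) = +3.301
pH = 10.27 − (+3.301) = 6.97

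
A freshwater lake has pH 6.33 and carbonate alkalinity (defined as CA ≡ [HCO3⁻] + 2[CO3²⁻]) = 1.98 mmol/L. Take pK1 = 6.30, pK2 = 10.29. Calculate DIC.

DIC = 3.83 mmol/L

CA = [HCO3⁻] + 2[CO3²⁻] = (α₁ + 2α₂)·DIC
At pH 6.33: [H⁺]/K1 = 10^-0.03 = 0.93325, K2/[H⁺] = 10^-3.96 = 0.00010965
α₁ = 1/(1 + 0.93325 + 0.00010965) = 1/1.9334 = 0.5172; α₂ = α₁·K2/[H⁺] = 5.671×10^-5
α₁ + 2α₂ = 0.5173
DIC = CA / (α₁ + 2α₂) = 1.98 / 0.5173 = 3.83 mmol/L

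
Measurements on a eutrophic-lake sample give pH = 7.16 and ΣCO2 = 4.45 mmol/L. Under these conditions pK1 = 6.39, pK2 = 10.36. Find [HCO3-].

α₁ = 1 / (1 + [H⁺]/K1 + K2/[H⁺]) = 1 / (1 + 10^-0.77 + 10^-3.20)
   = 1 / (1 + 0.16982 + 0.00063096) = 1/1.1705 = 0.8544
[HCO3⁻] = α₁ × DIC = 0.8544 × 4.45 = 3.80 mmol/L

[HCO3⁻] = 3.80 mmol/L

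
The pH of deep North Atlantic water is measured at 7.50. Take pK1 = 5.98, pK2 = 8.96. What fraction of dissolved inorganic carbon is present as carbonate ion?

α₂ = 1 / (1 + [H⁺]/K2 + [H⁺]²/(K1K2)) = 1 / (1 + 10^+1.46 + 10^-0.06)
   = 1 / (1 + 28.840 + 0.87096) = 1/30.711 = 0.03256

α₂ = 0.0326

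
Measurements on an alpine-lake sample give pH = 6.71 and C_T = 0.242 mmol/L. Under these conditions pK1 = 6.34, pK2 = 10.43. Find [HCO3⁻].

α₁ = 1 / (1 + [H⁺]/K1 + K2/[H⁺]) = 1 / (1 + 10^-0.37 + 10^-3.72)
   = 1 / (1 + 0.42658 + 0.00019055) = 1/1.4268 = 0.7009
[HCO3⁻] = α₁ × DIC = 0.7009 × 0.242 = 0.170 mmol/L

[HCO3⁻] = 0.170 mmol/L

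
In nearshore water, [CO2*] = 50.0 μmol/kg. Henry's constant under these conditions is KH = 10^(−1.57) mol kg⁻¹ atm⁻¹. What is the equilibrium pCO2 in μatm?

pCO2 = 1860 μatm

KH = 10^(−1.57) = 2.692×10^-2 mol kg⁻¹ atm⁻¹
pCO2 = [CO2*]/KH = 50.0×10^-6 / 2.692×10^-2 = 1.86×10^-3 atm = 1860 μatm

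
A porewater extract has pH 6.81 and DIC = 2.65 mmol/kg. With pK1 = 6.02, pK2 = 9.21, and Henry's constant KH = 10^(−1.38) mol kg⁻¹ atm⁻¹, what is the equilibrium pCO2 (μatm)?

pCO2 = 8840 μatm

α₀ = 1 / (1 + K1/[H⁺] + K1K2/[H⁺]²) = 1 / (1 + 10^+0.79 + 10^-1.61)
   = 1 / (1 + 6.1660 + 0.024547) = 1/7.1905 = 0.1391
[CO2*] = α₀ × DIC = 0.1391 × 2.65 = 0.3685 mmol/kg
pCO2 = [CO2*]/KH = 3.685×10^-4 / 4.169×10^-2 = 8840 μatm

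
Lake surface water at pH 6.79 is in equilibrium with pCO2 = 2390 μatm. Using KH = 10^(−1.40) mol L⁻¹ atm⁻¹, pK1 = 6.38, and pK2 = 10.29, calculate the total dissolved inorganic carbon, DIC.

DIC = 0.340 mmol/L

[CO2*] = KH · pCO2 = 10^(−1.40) × 2390×10^-6 = 9.515×10^-5 mol/L
α₀ = 1/(1 + K1/[H⁺] + K1K2/[H⁺]²) = 1/(1 + 10^+0.41 + 10^-3.09) = 0.2800
DIC = [CO2*]/α₀ = 9.515×10^-5 / 0.2800 = 0.340 mmol/L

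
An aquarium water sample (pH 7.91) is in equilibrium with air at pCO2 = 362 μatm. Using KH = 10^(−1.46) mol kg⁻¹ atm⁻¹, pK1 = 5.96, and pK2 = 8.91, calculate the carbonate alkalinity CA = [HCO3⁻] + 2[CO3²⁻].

CA = 1.34 mmol/kg

[CO2*] = KH · pCO2 = 10^(−1.46) × 362×10^-6 = 1.255×10^-5 mol/kg
α₀ = 1/(1 + K1/[H⁺] + K1K2/[H⁺]²) = 1/(1 + 10^+1.95 + 10^+0.95) = 0.01010
DIC = [CO2*]/α₀ = 1.255×10^-5 / 0.01010 = 1.243 mmol/kg
CA = (α₁ + 2α₂)·DIC = (0.8999 + 2×0.08999) × 1.243 = 1.34 mmol/kg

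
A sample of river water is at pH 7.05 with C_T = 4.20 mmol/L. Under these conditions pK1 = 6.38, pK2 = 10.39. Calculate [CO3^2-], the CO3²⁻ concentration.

α₂ = 1 / (1 + [H⁺]/K2 + [H⁺]²/(K1K2)) = 1 / (1 + 10^+3.34 + 10^+2.67)
   = 1 / (1 + 2187.8 + 467.74) = 1/2656.5 = 0.0003764
[CO3²⁻] = α₂ × DIC = 0.0003764 × 4.20 = 0.00158 mmol/L = 1.58 μmol/L

[CO3²⁻] = 1.58 μmol/L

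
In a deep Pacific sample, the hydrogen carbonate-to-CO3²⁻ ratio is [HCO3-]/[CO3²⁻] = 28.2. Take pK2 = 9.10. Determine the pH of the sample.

From K2 = [H⁺][CO3²⁻]/[HCO3-]:  pH = pK2 − log₁₀([HCO3-]/[CO3²⁻])
log₁₀(28.2) = +1.450
pH = 9.10 − (+1.450) = 7.65

pH = 7.65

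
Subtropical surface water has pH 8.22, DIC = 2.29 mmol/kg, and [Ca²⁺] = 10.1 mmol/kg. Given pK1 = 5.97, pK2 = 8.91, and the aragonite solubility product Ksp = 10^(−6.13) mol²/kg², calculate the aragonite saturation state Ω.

α₂ = 1 / (1 + [H⁺]/K2 + [H⁺]²/(K1K2)) = 1 / (1 + 10^+0.69 + 10^-1.56)
   = 1 / (1 + 4.8978 + 0.027542) = 1/5.9253 = 0.1688
[CO3²⁻] = α₂ × DIC = 0.1688 × 2.29 = 0.3865 mmol/kg
Ksp = 10^(−6.13) = 7.413×10^-7
Ω = [Ca²⁺][CO3²⁻]/Ksp = (10.1×10^-3)(3.865×10^-4) / 7.413×10^-7 = 5.27

Ω = 5.27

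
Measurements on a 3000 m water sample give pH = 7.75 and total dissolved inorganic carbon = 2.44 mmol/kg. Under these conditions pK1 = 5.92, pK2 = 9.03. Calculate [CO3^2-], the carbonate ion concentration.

α₂ = 1 / (1 + [H⁺]/K2 + [H⁺]²/(K1K2)) = 1 / (1 + 10^+1.28 + 10^-0.55)
   = 1 / (1 + 19.055 + 0.28184) = 1/20.336 = 0.04917
[CO3²⁻] = α₂ × DIC = 0.04917 × 2.44 = 0.120 mmol/kg

[CO3²⁻] = 0.120 mmol/kg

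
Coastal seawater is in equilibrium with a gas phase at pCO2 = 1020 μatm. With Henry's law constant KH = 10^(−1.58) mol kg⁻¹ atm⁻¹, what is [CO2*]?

[CO2*] = 26.8 μmol/kg

KH = 10^(−1.58) = 2.630×10^-2 mol kg⁻¹ atm⁻¹
[CO2*] = KH · pCO2 = 2.630×10^-2 × 1020×10^-6 atm = 2.68×10^-5 mol/kg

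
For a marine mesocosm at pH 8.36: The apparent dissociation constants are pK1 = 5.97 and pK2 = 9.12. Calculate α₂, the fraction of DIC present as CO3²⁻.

α₂ = 1 / (1 + [H⁺]/K2 + [H⁺]²/(K1K2)) = 1 / (1 + 10^+0.76 + 10^-1.63)
   = 1 / (1 + 5.7544 + 0.023442) = 1/6.7778 = 0.1475

α₂ = 0.148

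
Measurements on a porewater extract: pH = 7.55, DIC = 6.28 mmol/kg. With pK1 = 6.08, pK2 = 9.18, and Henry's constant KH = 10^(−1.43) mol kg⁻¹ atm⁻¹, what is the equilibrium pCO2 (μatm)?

pCO2 = 5420 μatm

α₀ = 1 / (1 + K1/[H⁺] + K1K2/[H⁺]²) = 1 / (1 + 10^+1.47 + 10^-0.16)
   = 1 / (1 + 29.512 + 0.69183) = 1/31.204 = 0.03205
[CO2*] = α₀ × DIC = 0.03205 × 6.28 = 0.2013 mmol/kg
pCO2 = [CO2*]/KH = 2.013×10^-4 / 3.715×10^-2 = 5420 μatm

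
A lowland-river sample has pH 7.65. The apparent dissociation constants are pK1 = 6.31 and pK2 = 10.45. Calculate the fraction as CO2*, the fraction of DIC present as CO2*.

α₀ = 0.0436

α₀ = 1 / (1 + K1/[H⁺] + K1K2/[H⁺]²) = 1 / (1 + 10^+1.34 + 10^-1.46)
   = 1 / (1 + 21.878 + 0.034674) = 1/22.912 = 0.04364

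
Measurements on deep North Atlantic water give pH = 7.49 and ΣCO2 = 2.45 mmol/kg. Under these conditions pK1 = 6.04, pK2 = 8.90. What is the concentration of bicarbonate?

α₁ = 1 / (1 + [H⁺]/K1 + K2/[H⁺]) = 1 / (1 + 10^-1.45 + 10^-1.41)
   = 1 / (1 + 0.035481 + 0.038905) = 1/1.0744 = 0.9308
[HCO3⁻] = α₁ × DIC = 0.9308 × 2.45 = 2.28 mmol/kg

[HCO3⁻] = 2.28 mmol/kg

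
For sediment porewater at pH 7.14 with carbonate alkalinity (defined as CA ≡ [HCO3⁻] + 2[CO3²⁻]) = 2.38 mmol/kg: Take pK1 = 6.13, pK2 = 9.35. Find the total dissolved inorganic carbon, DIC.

CA = [HCO3⁻] + 2[CO3²⁻] = (α₁ + 2α₂)·DIC
At pH 7.14: [H⁺]/K1 = 10^-1.01 = 0.097724, K2/[H⁺] = 10^-2.21 = 0.0061660
α₁ = 1/(1 + 0.097724 + 0.0061660) = 1/1.1039 = 0.9059; α₂ = α₁·K2/[H⁺] = 0.005586
α₁ + 2α₂ = 0.9171
DIC = CA / (α₁ + 2α₂) = 2.38 / 0.9171 = 2.60 mmol/kg

DIC = 2.60 mmol/kg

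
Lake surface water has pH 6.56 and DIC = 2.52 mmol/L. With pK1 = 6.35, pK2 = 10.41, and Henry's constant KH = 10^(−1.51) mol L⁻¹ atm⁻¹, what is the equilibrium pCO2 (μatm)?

pCO2 = 3.11×10^4 μatm

α₀ = 1 / (1 + K1/[H⁺] + K1K2/[H⁺]²) = 1 / (1 + 10^+0.21 + 10^-3.64)
   = 1 / (1 + 1.6218 + 0.00022909) = 1/2.6220 = 0.3814
[CO2*] = α₀ × DIC = 0.3814 × 2.52 = 0.9611 mmol/L
pCO2 = [CO2*]/KH = 9.611×10^-4 / 3.090×10^-2 = 3.11×10^4 μatm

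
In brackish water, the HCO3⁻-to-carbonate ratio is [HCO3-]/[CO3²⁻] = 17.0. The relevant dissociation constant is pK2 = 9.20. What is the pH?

From K2 = [H⁺][CO3²⁻]/[HCO3-]:  pH = pK2 − log₁₀([HCO3-]/[CO3²⁻])
log₁₀(17.0) = +1.230
pH = 9.20 − (+1.230) = 7.97

pH = 7.97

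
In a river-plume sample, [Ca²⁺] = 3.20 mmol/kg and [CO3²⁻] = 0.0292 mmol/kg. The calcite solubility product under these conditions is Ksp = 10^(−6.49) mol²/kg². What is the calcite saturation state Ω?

Ksp = 10^(−6.49) = 3.236×10^-7
Ω = [Ca²⁺][CO3²⁻]/Ksp = (3.20×10^-3)(0.0292×10^-3) / 3.236×10^-7 = 0.289

Ω = 0.289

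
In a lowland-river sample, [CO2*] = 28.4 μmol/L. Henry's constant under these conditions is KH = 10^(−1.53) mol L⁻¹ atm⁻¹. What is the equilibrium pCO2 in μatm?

pCO2 = 962 μatm

KH = 10^(−1.53) = 2.951×10^-2 mol L⁻¹ atm⁻¹
pCO2 = [CO2*]/KH = 28.4×10^-6 / 2.951×10^-2 = 9.62×10^-4 atm = 962 μatm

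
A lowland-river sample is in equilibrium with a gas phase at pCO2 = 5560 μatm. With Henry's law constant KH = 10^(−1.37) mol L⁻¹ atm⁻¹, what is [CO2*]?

KH = 10^(−1.37) = 4.266×10^-2 mol L⁻¹ atm⁻¹
[CO2*] = KH · pCO2 = 4.266×10^-2 × 5560×10^-6 atm = 2.37×10^-4 mol/L

[CO2*] = 237 μmol/L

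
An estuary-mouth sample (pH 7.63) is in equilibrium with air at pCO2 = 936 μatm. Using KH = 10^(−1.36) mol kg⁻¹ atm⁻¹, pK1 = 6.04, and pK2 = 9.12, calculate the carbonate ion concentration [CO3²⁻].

[CO3²⁻] = 0.0514 mmol/kg

[CO2*] = KH · pCO2 = 10^(−1.36) × 936×10^-6 = 4.086×10^-5 mol/kg
α₀ = 1/(1 + K1/[H⁺] + K1K2/[H⁺]²) = 1/(1 + 10^+1.59 + 10^+0.10) = 0.02429
DIC = [CO2*]/α₀ = 4.086×10^-5 / 0.02429 = 1.682 mmol/kg
[CO3²⁻] = α₂·DIC; α₂ = 0.03058, so [CO3²⁻] = 0.03058 × 1.682 = 0.0514 mmol/kg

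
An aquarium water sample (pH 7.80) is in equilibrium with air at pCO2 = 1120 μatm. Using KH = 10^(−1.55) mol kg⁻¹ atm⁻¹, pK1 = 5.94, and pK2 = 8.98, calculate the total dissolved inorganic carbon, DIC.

[CO2*] = KH · pCO2 = 10^(−1.55) × 1120×10^-6 = 3.157×10^-5 mol/kg
α₀ = 1/(1 + K1/[H⁺] + K1K2/[H⁺]²) = 1/(1 + 10^+1.86 + 10^+0.68) = 0.01278
DIC = [CO2*]/α₀ = 3.157×10^-5 / 0.01278 = 2.47 mmol/kg

DIC = 2.47 mmol/kg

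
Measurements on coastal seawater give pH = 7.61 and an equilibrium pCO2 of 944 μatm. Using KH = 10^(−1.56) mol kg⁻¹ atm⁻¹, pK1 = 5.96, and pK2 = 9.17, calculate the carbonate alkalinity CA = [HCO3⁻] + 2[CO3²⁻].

[CO2*] = KH · pCO2 = 10^(−1.56) × 944×10^-6 = 2.600×10^-5 mol/kg
α₀ = 1/(1 + K1/[H⁺] + K1K2/[H⁺]²) = 1/(1 + 10^+1.65 + 10^+0.09) = 0.02132
DIC = [CO2*]/α₀ = 2.600×10^-5 / 0.02132 = 1.219 mmol/kg
CA = (α₁ + 2α₂)·DIC = (0.9524 + 2×0.02623) × 1.219 = 1.23 mmol/kg

CA = 1.23 mmol/kg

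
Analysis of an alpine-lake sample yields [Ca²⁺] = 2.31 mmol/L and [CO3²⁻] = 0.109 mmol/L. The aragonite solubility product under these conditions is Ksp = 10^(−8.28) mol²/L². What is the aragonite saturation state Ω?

Ω = 48.0

Ksp = 10^(−8.28) = 5.248×10^-9
Ω = [Ca²⁺][CO3²⁻]/Ksp = (2.31×10^-3)(0.109×10^-3) / 5.248×10^-9 = 48.0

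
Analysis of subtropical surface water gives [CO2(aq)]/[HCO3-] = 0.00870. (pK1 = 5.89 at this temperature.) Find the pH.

From K1 = [H⁺][HCO3-]/[CO2(aq)]:  pH = pK1 − log₁₀([CO2(aq)]/[HCO3-])
log₁₀(0.00870) = -2.060
pH = 5.89 − (-2.060) = 7.95

pH = 7.95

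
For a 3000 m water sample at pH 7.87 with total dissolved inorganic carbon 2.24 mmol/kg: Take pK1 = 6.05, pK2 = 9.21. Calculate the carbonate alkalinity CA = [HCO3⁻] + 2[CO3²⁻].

CA = 2.30 mmol/kg

CA = [HCO3⁻] + 2[CO3²⁻] = (α₁ + 2α₂)·DIC
At pH 7.87: [H⁺]/K1 = 10^-1.82 = 0.015136, K2/[H⁺] = 10^-1.34 = 0.045709
α₁ = 1/(1 + 0.015136 + 0.045709) = 1/1.0608 = 0.9426; α₂ = α₁·K2/[H⁺] = 0.04309
α₁ + 2α₂ = 1.0288
CA = 1.0288 × 2.24 = 2.30 mmol/kg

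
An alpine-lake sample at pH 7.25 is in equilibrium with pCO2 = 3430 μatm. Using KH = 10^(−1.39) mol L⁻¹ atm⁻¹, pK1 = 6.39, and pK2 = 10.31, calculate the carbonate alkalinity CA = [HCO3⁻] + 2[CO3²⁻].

[CO2*] = KH · pCO2 = 10^(−1.39) × 3430×10^-6 = 1.397×10^-4 mol/L
α₀ = 1/(1 + K1/[H⁺] + K1K2/[H⁺]²) = 1/(1 + 10^+0.86 + 10^-2.20) = 0.1212
DIC = [CO2*]/α₀ = 1.397×10^-4 / 0.1212 = 1.153 mmol/L
CA = (α₁ + 2α₂)·DIC = (0.8780 + 2×0.0007647) × 1.153 = 1.01 mmol/L

CA = 1.01 mmol/L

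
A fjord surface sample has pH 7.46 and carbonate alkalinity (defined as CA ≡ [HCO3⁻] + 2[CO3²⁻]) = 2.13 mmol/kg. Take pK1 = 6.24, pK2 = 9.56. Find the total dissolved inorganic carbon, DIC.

CA = [HCO3⁻] + 2[CO3²⁻] = (α₁ + 2α₂)·DIC
At pH 7.46: [H⁺]/K1 = 10^-1.22 = 0.060256, K2/[H⁺] = 10^-2.10 = 0.0079433
α₁ = 1/(1 + 0.060256 + 0.0079433) = 1/1.0682 = 0.9362; α₂ = α₁·K2/[H⁺] = 0.007436
α₁ + 2α₂ = 0.9510
DIC = CA / (α₁ + 2α₂) = 2.13 / 0.9510 = 2.24 mmol/kg

DIC = 2.24 mmol/kg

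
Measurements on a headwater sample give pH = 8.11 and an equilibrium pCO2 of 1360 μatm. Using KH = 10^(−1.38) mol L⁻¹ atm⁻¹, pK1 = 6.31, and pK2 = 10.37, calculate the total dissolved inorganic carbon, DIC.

[CO2*] = KH · pCO2 = 10^(−1.38) × 1360×10^-6 = 5.669×10^-5 mol/L
α₀ = 1/(1 + K1/[H⁺] + K1K2/[H⁺]²) = 1/(1 + 10^+1.80 + 10^-0.46) = 0.01552
DIC = [CO2*]/α₀ = 5.669×10^-5 / 0.01552 = 3.65 mmol/L

DIC = 3.65 mmol/L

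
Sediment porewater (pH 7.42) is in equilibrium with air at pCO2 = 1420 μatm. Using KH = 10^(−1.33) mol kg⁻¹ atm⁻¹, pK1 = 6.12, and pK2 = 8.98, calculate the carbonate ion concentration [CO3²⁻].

[CO2*] = KH · pCO2 = 10^(−1.33) × 1420×10^-6 = 6.642×10^-5 mol/kg
α₀ = 1/(1 + K1/[H⁺] + K1K2/[H⁺]²) = 1/(1 + 10^+1.30 + 10^-0.26) = 0.04651
DIC = [CO2*]/α₀ = 6.642×10^-5 / 0.04651 = 1.428 mmol/kg
[CO3²⁻] = α₂·DIC; α₂ = 0.02556, so [CO3²⁻] = 0.02556 × 1.428 = 0.0365 mmol/kg

[CO3²⁻] = 0.0365 mmol/kg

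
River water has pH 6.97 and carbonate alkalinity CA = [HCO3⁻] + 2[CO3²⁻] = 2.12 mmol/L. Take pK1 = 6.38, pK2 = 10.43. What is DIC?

CA = [HCO3⁻] + 2[CO3²⁻] = (α₁ + 2α₂)·DIC
At pH 6.97: [H⁺]/K1 = 10^-0.59 = 0.25704, K2/[H⁺] = 10^-3.46 = 0.00034674
α₁ = 1/(1 + 0.25704 + 0.00034674) = 1/1.2574 = 0.7953; α₂ = α₁·K2/[H⁺] = 0.0002758
α₁ + 2α₂ = 0.7959
DIC = CA / (α₁ + 2α₂) = 2.12 / 0.7959 = 2.66 mmol/L

DIC = 2.66 mmol/L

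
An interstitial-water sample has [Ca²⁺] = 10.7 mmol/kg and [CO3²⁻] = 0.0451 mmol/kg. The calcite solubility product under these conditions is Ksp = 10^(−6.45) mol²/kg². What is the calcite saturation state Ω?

Ω = 1.36

Ksp = 10^(−6.45) = 3.548×10^-7
Ω = [Ca²⁺][CO3²⁻]/Ksp = (10.7×10^-3)(0.0451×10^-3) / 3.548×10^-7 = 1.36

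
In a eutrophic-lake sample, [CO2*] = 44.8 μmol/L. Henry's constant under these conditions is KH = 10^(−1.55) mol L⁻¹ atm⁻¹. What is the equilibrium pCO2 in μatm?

KH = 10^(−1.55) = 2.818×10^-2 mol L⁻¹ atm⁻¹
pCO2 = [CO2*]/KH = 44.8×10^-6 / 2.818×10^-2 = 1.59×10^-3 atm = 1590 μatm

pCO2 = 1590 μatm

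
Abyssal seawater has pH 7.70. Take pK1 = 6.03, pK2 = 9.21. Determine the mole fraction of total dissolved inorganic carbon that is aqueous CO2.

α₀ = 0.0203

α₀ = 1 / (1 + K1/[H⁺] + K1K2/[H⁺]²) = 1 / (1 + 10^+1.67 + 10^+0.16)
   = 1 / (1 + 46.774 + 1.4454) = 1/49.219 = 0.02032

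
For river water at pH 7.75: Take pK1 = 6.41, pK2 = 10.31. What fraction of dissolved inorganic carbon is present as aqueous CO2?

α₀ = 1 / (1 + K1/[H⁺] + K1K2/[H⁺]²) = 1 / (1 + 10^+1.34 + 10^-1.22)
   = 1 / (1 + 21.878 + 0.060256) = 1/22.938 = 0.04360

α₀ = 0.0436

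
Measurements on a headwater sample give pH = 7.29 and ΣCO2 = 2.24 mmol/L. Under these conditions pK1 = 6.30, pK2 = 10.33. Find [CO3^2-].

α₂ = 1 / (1 + [H⁺]/K2 + [H⁺]²/(K1K2)) = 1 / (1 + 10^+3.04 + 10^+2.05)
   = 1 / (1 + 1096.5 + 112.20) = 1/1209.7 = 0.0008267
[CO3²⁻] = α₂ × DIC = 0.0008267 × 2.24 = 0.00185 mmol/L = 1.85 μmol/L

[CO3²⁻] = 1.85 μmol/L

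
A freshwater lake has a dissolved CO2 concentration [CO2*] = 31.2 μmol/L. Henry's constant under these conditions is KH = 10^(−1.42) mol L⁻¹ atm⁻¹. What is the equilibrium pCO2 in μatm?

pCO2 = 821 μatm

KH = 10^(−1.42) = 3.802×10^-2 mol L⁻¹ atm⁻¹
pCO2 = [CO2*]/KH = 31.2×10^-6 / 3.802×10^-2 = 8.21×10^-4 atm = 821 μatm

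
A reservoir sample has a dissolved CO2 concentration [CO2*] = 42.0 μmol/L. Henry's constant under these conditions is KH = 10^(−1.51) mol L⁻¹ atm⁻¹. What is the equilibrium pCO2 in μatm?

pCO2 = 1360 μatm

KH = 10^(−1.51) = 3.090×10^-2 mol L⁻¹ atm⁻¹
pCO2 = [CO2*]/KH = 42.0×10^-6 / 3.090×10^-2 = 1.36×10^-3 atm = 1360 μatm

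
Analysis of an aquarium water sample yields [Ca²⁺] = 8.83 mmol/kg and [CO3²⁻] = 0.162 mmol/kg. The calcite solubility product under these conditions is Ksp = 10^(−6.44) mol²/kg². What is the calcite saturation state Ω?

Ksp = 10^(−6.44) = 3.631×10^-7
Ω = [Ca²⁺][CO3²⁻]/Ksp = (8.83×10^-3)(0.162×10^-3) / 3.631×10^-7 = 3.94

Ω = 3.94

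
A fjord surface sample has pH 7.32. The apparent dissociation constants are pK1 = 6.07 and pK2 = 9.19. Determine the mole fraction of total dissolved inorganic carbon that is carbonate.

α₂ = 0.0126

α₂ = 1 / (1 + [H⁺]/K2 + [H⁺]²/(K1K2)) = 1 / (1 + 10^+1.87 + 10^+0.62)
   = 1 / (1 + 74.131 + 4.1687) = 1/79.300 = 0.01261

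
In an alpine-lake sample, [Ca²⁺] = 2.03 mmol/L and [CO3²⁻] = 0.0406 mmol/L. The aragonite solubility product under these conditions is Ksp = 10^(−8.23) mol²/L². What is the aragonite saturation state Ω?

Ksp = 10^(−8.23) = 5.888×10^-9
Ω = [Ca²⁺][CO3²⁻]/Ksp = (2.03×10^-3)(0.0406×10^-3) / 5.888×10^-9 = 14.0

Ω = 14.0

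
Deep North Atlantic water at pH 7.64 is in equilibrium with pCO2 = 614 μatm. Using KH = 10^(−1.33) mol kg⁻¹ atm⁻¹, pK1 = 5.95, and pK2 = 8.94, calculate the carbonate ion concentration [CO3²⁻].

[CO2*] = KH · pCO2 = 10^(−1.33) × 614×10^-6 = 2.872×10^-5 mol/kg
α₀ = 1/(1 + K1/[H⁺] + K1K2/[H⁺]²) = 1/(1 + 10^+1.69 + 10^+0.39) = 0.01907
DIC = [CO2*]/α₀ = 2.872×10^-5 / 0.01907 = 1.506 mmol/kg
[CO3²⁻] = α₂·DIC; α₂ = 0.04682, so [CO3²⁻] = 0.04682 × 1.506 = 0.0705 mmol/kg

[CO3²⁻] = 0.0705 mmol/kg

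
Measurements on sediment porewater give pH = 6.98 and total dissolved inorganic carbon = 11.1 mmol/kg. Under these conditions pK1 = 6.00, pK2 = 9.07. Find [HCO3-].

[HCO3⁻] = 9.97 mmol/kg

α₁ = 1 / (1 + [H⁺]/K1 + K2/[H⁺]) = 1 / (1 + 10^-0.98 + 10^-2.09)
   = 1 / (1 + 0.10471 + 0.0081283) = 1/1.1128 = 0.8986
[HCO3⁻] = α₁ × DIC = 0.8986 × 11.1 = 9.97 mmol/kg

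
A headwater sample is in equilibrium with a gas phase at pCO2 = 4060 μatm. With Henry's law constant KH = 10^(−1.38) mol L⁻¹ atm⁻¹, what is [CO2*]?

KH = 10^(−1.38) = 4.169×10^-2 mol L⁻¹ atm⁻¹
[CO2*] = KH · pCO2 = 4.169×10^-2 × 4060×10^-6 atm = 1.69×10^-4 mol/L

[CO2*] = 169 μmol/L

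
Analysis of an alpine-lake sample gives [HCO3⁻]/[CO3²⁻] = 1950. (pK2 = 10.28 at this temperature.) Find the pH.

From K2 = [H⁺][CO3²⁻]/[HCO3⁻]:  pH = pK2 − log₁₀([HCO3⁻]/[CO3²⁻])
log₁₀(1950) = +3.290
pH = 10.28 − (+3.290) = 6.99

pH = 6.99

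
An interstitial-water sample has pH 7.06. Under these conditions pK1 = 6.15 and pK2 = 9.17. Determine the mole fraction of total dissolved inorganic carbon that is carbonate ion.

α₂ = 1 / (1 + [H⁺]/K2 + [H⁺]²/(K1K2)) = 1 / (1 + 10^+2.11 + 10^+1.20)
   = 1 / (1 + 128.82 + 15.849) = 1/145.67 = 0.006865

α₂ = 0.00686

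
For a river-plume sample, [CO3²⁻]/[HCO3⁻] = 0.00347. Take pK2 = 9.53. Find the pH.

pH = 7.07

From K2 = [H⁺][CO3²⁻]/[HCO3⁻]:  pH = pK2 + log₁₀([CO3²⁻]/[HCO3⁻])
log₁₀(0.00347) = -2.460
pH = 9.53 + (-2.460) = 7.07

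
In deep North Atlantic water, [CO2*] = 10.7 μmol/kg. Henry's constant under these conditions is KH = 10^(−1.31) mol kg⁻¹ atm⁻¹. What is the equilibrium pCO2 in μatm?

pCO2 = 218 μatm

KH = 10^(−1.31) = 4.898×10^-2 mol kg⁻¹ atm⁻¹
pCO2 = [CO2*]/KH = 10.7×10^-6 / 4.898×10^-2 = 2.18×10^-4 atm = 218 μatm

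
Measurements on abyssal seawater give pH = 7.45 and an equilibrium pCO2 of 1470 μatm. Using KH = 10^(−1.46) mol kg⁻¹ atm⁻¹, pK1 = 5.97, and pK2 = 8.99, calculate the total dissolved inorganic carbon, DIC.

[CO2*] = KH · pCO2 = 10^(−1.46) × 1470×10^-6 = 5.097×10^-5 mol/kg
α₀ = 1/(1 + K1/[H⁺] + K1K2/[H⁺]²) = 1/(1 + 10^+1.48 + 10^-0.06) = 0.03118
DIC = [CO2*]/α₀ = 5.097×10^-5 / 0.03118 = 1.63 mmol/kg

DIC = 1.63 mmol/kg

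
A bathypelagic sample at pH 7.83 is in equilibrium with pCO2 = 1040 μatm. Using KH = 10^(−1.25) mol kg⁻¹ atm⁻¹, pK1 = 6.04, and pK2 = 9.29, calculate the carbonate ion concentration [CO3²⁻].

[CO3²⁻] = 0.125 mmol/kg

[CO2*] = KH · pCO2 = 10^(−1.25) × 1040×10^-6 = 5.848×10^-5 mol/kg
α₀ = 1/(1 + K1/[H⁺] + K1K2/[H⁺]²) = 1/(1 + 10^+1.79 + 10^+0.33) = 0.01543
DIC = [CO2*]/α₀ = 5.848×10^-5 / 0.01543 = 3.790 mmol/kg
[CO3²⁻] = α₂·DIC; α₂ = 0.03299, so [CO3²⁻] = 0.03299 × 3.790 = 0.125 mmol/kg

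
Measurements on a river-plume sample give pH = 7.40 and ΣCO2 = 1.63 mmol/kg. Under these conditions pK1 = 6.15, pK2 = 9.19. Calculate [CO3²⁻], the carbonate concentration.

[CO3²⁻] = 0.0246 mmol/kg

α₂ = 1 / (1 + [H⁺]/K2 + [H⁺]²/(K1K2)) = 1 / (1 + 10^+1.79 + 10^+0.54)
   = 1 / (1 + 61.660 + 3.4674) = 1/66.127 = 0.01512
[CO3²⁻] = α₂ × DIC = 0.01512 × 1.63 = 0.0246 mmol/kg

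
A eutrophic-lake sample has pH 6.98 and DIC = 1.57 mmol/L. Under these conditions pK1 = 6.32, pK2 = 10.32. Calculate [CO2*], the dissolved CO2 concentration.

[CO2*] = 0.282 mmol/L

α₀ = 1 / (1 + K1/[H⁺] + K1K2/[H⁺]²) = 1 / (1 + 10^+0.66 + 10^-2.68)
   = 1 / (1 + 4.5709 + 0.0020893) = 1/5.5730 = 0.1794
[CO2*] = α₀ × DIC = 0.1794 × 1.57 = 0.282 mmol/L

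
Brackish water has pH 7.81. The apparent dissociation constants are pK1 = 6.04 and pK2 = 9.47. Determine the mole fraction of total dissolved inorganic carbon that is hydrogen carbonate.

α₁ = 1 / (1 + [H⁺]/K1 + K2/[H⁺]) = 1 / (1 + 10^-1.77 + 10^-1.66)
   = 1 / (1 + 0.016982 + 0.021878) = 1/1.0389 = 0.9626

α₁ = 0.963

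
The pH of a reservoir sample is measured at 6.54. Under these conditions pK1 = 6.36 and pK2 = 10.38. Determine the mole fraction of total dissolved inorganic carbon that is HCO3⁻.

α₁ = 0.602

α₁ = 1 / (1 + [H⁺]/K1 + K2/[H⁺]) = 1 / (1 + 10^-0.18 + 10^-3.84)
   = 1 / (1 + 0.66069 + 0.00014454) = 1/1.6608 = 0.6021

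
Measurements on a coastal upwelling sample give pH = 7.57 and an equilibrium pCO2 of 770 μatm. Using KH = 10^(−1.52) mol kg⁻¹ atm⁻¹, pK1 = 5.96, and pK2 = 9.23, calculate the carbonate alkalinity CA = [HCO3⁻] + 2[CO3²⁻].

[CO2*] = KH · pCO2 = 10^(−1.52) × 770×10^-6 = 2.325×10^-5 mol/kg
α₀ = 1/(1 + K1/[H⁺] + K1K2/[H⁺]²) = 1/(1 + 10^+1.61 + 10^-0.05) = 0.02346
DIC = [CO2*]/α₀ = 2.325×10^-5 / 0.02346 = 0.9913 mmol/kg
CA = (α₁ + 2α₂)·DIC = (0.9556 + 2×0.02091) × 0.9913 = 0.989 mmol/kg

CA = 0.989 mmol/kg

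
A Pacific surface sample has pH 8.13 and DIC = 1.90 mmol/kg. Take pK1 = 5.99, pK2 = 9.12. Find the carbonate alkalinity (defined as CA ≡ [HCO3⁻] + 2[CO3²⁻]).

CA = 2.06 mmol/kg

CA = [HCO3⁻] + 2[CO3²⁻] = (α₁ + 2α₂)·DIC
At pH 8.13: [H⁺]/K1 = 10^-2.14 = 0.0072444, K2/[H⁺] = 10^-0.99 = 0.10233
α₁ = 1/(1 + 0.0072444 + 0.10233) = 1/1.1096 = 0.9012; α₂ = α₁·K2/[H⁺] = 0.09222
α₁ + 2α₂ = 1.0857
CA = 1.0857 × 1.90 = 2.06 mmol/kg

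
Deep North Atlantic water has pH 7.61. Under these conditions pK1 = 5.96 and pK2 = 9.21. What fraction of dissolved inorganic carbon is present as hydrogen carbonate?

α₁ = 1 / (1 + [H⁺]/K1 + K2/[H⁺]) = 1 / (1 + 10^-1.65 + 10^-1.60)
   = 1 / (1 + 0.022387 + 0.025119) = 1/1.0475 = 0.9546

α₁ = 0.955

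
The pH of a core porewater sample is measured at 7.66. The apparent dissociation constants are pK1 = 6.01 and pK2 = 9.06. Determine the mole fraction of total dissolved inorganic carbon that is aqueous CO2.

α₀ = 1 / (1 + K1/[H⁺] + K1K2/[H⁺]²) = 1 / (1 + 10^+1.65 + 10^+0.25)
   = 1 / (1 + 44.668 + 1.7783) = 1/47.447 = 0.02108

α₀ = 0.0211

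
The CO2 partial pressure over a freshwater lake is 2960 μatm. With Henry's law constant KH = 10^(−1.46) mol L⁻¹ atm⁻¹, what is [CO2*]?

[CO2*] = 103 μmol/L

KH = 10^(−1.46) = 3.467×10^-2 mol L⁻¹ atm⁻¹
[CO2*] = KH · pCO2 = 3.467×10^-2 × 2960×10^-6 atm = 1.03×10^-4 mol/L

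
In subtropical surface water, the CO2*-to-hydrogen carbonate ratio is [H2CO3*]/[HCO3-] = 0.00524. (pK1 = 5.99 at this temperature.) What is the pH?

From K1 = [H⁺][HCO3-]/[H2CO3*]:  pH = pK1 − log₁₀([H2CO3*]/[HCO3-])
log₁₀(0.00524) = -2.281
pH = 5.99 − (-2.281) = 8.27

pH = 8.27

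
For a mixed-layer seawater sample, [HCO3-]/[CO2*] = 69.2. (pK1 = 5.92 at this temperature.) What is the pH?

From K1 = [H⁺][HCO3-]/[CO2*]:  pH = pK1 + log₁₀([HCO3-]/[CO2*])
log₁₀(69.2) = +1.840
pH = 5.92 + (+1.840) = 7.76

pH = 7.76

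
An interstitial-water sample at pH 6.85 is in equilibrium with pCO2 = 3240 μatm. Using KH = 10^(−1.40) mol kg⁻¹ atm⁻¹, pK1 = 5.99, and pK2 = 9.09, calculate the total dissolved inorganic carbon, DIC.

DIC = 1.07 mmol/kg

[CO2*] = KH · pCO2 = 10^(−1.40) × 3240×10^-6 = 1.290×10^-4 mol/kg
α₀ = 1/(1 + K1/[H⁺] + K1K2/[H⁺]²) = 1/(1 + 10^+0.86 + 10^-1.38) = 0.1207
DIC = [CO2*]/α₀ = 1.290×10^-4 / 0.1207 = 1.07 mmol/kg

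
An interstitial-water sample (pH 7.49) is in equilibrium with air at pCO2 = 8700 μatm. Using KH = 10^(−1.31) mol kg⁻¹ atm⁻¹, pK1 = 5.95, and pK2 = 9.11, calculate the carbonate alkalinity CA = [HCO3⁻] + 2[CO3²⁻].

[CO2*] = KH · pCO2 = 10^(−1.31) × 8700×10^-6 = 4.261×10^-4 mol/kg
α₀ = 1/(1 + K1/[H⁺] + K1K2/[H⁺]²) = 1/(1 + 10^+1.54 + 10^-0.08) = 0.02739
DIC = [CO2*]/α₀ = 4.261×10^-4 / 0.02739 = 15.56 mmol/kg
CA = (α₁ + 2α₂)·DIC = (0.9498 + 2×0.02278) × 15.56 = 15.5 mmol/kg

CA = 15.5 mmol/kg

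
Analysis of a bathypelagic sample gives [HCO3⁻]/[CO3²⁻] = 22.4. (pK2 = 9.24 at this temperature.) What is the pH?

pH = 7.89

From K2 = [H⁺][CO3²⁻]/[HCO3⁻]:  pH = pK2 − log₁₀([HCO3⁻]/[CO3²⁻])
log₁₀(22.4) = +1.350
pH = 9.24 − (+1.350) = 7.89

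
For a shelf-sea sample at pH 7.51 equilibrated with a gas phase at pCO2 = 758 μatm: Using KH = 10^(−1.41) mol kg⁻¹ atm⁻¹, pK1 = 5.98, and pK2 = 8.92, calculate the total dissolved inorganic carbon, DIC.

[CO2*] = KH · pCO2 = 10^(−1.41) × 758×10^-6 = 2.949×10^-5 mol/kg
α₀ = 1/(1 + K1/[H⁺] + K1K2/[H⁺]²) = 1/(1 + 10^+1.53 + 10^+0.12) = 0.02762
DIC = [CO2*]/α₀ = 2.949×10^-5 / 0.02762 = 1.07 mmol/kg

DIC = 1.07 mmol/kg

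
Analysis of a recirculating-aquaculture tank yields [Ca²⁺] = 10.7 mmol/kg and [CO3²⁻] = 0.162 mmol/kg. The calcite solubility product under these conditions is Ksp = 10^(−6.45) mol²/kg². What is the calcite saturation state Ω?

Ω = 4.89

Ksp = 10^(−6.45) = 3.548×10^-7
Ω = [Ca²⁺][CO3²⁻]/Ksp = (10.7×10^-3)(0.162×10^-3) / 3.548×10^-7 = 4.89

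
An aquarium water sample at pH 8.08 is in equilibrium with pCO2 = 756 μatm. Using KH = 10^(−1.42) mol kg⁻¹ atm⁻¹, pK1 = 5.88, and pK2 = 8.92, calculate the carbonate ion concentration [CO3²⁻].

[CO2*] = KH · pCO2 = 10^(−1.42) × 756×10^-6 = 2.874×10^-5 mol/kg
α₀ = 1/(1 + K1/[H⁺] + K1K2/[H⁺]²) = 1/(1 + 10^+2.20 + 10^+1.36) = 0.005483
DIC = [CO2*]/α₀ = 2.874×10^-5 / 0.005483 = 5.243 mmol/kg
[CO3²⁻] = α₂·DIC; α₂ = 0.1256, so [CO3²⁻] = 0.1256 × 5.243 = 0.658 mmol/kg

[CO3²⁻] = 0.658 mmol/kg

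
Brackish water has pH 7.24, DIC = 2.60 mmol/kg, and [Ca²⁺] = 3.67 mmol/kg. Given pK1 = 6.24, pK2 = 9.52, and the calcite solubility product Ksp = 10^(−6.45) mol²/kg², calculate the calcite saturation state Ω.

α₂ = 1 / (1 + [H⁺]/K2 + [H⁺]²/(K1K2)) = 1 / (1 + 10^+2.28 + 10^+1.28)
   = 1 / (1 + 190.55 + 19.055) = 1/210.60 = 0.004748
[CO3²⁻] = α₂ × DIC = 0.004748 × 2.60 = 0.01235 mmol/kg = 12.35 μmol/kg
Ksp = 10^(−6.45) = 3.548×10^-7
Ω = [Ca²⁺][CO3²⁻]/Ksp = (3.67×10^-3)(1.235×10^-5) / 3.548×10^-7 = 0.128

Ω = 0.128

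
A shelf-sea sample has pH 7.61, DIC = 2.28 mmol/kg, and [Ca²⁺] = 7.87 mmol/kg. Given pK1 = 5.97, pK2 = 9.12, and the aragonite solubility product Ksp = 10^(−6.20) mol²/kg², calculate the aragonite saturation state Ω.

Ω = 0.834

α₂ = 1 / (1 + [H⁺]/K2 + [H⁺]²/(K1K2)) = 1 / (1 + 10^+1.51 + 10^-0.13)
   = 1 / (1 + 32.359 + 0.74131) = 1/34.101 = 0.02932
[CO3²⁻] = α₂ × DIC = 0.02932 × 2.28 = 0.06686 mmol/kg
Ksp = 10^(−6.20) = 6.310×10^-7
Ω = [Ca²⁺][CO3²⁻]/Ksp = (7.87×10^-3)(6.686×10^-5) / 6.310×10^-7 = 0.834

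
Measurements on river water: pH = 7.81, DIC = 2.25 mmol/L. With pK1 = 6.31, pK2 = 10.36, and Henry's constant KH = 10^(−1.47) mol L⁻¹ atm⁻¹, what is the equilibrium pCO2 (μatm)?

pCO2 = 2030 μatm

α₀ = 1 / (1 + K1/[H⁺] + K1K2/[H⁺]²) = 1 / (1 + 10^+1.50 + 10^-1.05)
   = 1 / (1 + 31.623 + 0.089125) = 1/32.712 = 0.03057
[CO2*] = α₀ × DIC = 0.03057 × 2.25 = 0.06878 mmol/L
pCO2 = [CO2*]/KH = 6.878×10^-5 / 3.388×10^-2 = 2030 μatm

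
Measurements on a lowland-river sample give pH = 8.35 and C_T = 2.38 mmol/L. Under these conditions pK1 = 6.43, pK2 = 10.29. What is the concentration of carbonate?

[CO3²⁻] = 0.0267 mmol/L

α₂ = 1 / (1 + [H⁺]/K2 + [H⁺]²/(K1K2)) = 1 / (1 + 10^+1.94 + 10^+0.02)
   = 1 / (1 + 87.096 + 1.0471) = 1/89.143 = 0.01122
[CO3²⁻] = α₂ × DIC = 0.01122 × 2.38 = 0.0267 mmol/L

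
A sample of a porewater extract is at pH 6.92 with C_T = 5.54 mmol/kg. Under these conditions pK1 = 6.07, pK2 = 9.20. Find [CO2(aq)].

[CO2*] = 0.683 mmol/kg

α₀ = 1 / (1 + K1/[H⁺] + K1K2/[H⁺]²) = 1 / (1 + 10^+0.85 + 10^-1.43)
   = 1 / (1 + 7.0795 + 0.037154) = 1/8.1166 = 0.1232
[CO2*] = α₀ × DIC = 0.1232 × 5.54 = 0.683 mmol/kg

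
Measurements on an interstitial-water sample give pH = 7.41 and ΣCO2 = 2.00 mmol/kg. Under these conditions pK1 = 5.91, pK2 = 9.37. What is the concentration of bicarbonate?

[HCO3⁻] = 1.92 mmol/kg

α₁ = 1 / (1 + [H⁺]/K1 + K2/[H⁺]) = 1 / (1 + 10^-1.50 + 10^-1.96)
   = 1 / (1 + 0.031623 + 0.010965) = 1/1.0426 = 0.9592
[HCO3⁻] = α₁ × DIC = 0.9592 × 2.00 = 1.92 mmol/kg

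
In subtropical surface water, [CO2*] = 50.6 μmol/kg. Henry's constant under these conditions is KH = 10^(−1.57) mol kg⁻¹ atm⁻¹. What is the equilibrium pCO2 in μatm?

KH = 10^(−1.57) = 2.692×10^-2 mol kg⁻¹ atm⁻¹
pCO2 = [CO2*]/KH = 50.6×10^-6 / 2.692×10^-2 = 1.88×10^-3 atm = 1880 μatm

pCO2 = 1880 μatm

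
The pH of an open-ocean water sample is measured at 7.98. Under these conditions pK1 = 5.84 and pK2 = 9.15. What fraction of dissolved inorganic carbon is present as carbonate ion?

α₂ = 0.0629

α₂ = 1 / (1 + [H⁺]/K2 + [H⁺]²/(K1K2)) = 1 / (1 + 10^+1.17 + 10^-0.97)
   = 1 / (1 + 14.791 + 0.10715) = 1/15.898 = 0.06290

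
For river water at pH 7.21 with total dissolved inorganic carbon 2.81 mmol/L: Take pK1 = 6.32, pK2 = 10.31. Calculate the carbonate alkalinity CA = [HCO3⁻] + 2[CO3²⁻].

CA = [HCO3⁻] + 2[CO3²⁻] = (α₁ + 2α₂)·DIC
At pH 7.21: [H⁺]/K1 = 10^-0.89 = 0.12882, K2/[H⁺] = 10^-3.10 = 0.00079433
α₁ = 1/(1 + 0.12882 + 0.00079433) = 1/1.1296 = 0.8853; α₂ = α₁·K2/[H⁺] = 0.0007032
α₁ + 2α₂ = 0.8867
CA = 0.8867 × 2.81 = 2.49 mmol/L

CA = 2.49 mmol/L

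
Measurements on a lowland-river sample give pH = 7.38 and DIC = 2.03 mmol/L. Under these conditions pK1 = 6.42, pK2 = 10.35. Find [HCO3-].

[HCO3⁻] = 1.83 mmol/L

α₁ = 1 / (1 + [H⁺]/K1 + K2/[H⁺]) = 1 / (1 + 10^-0.96 + 10^-2.97)
   = 1 / (1 + 0.10965 + 0.0010715) = 1/1.1107 = 0.9003
[HCO3⁻] = α₁ × DIC = 0.9003 × 2.03 = 1.83 mmol/L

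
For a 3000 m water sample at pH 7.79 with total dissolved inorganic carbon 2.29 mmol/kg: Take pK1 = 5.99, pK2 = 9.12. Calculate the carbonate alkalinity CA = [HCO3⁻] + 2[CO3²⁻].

CA = 2.36 mmol/kg

CA = [HCO3⁻] + 2[CO3²⁻] = (α₁ + 2α₂)·DIC
At pH 7.79: [H⁺]/K1 = 10^-1.80 = 0.015849, K2/[H⁺] = 10^-1.33 = 0.046774
α₁ = 1/(1 + 0.015849 + 0.046774) = 1/1.0626 = 0.9411; α₂ = α₁·K2/[H⁺] = 0.04402
α₁ + 2α₂ = 1.0291
CA = 1.0291 × 2.29 = 2.36 mmol/kg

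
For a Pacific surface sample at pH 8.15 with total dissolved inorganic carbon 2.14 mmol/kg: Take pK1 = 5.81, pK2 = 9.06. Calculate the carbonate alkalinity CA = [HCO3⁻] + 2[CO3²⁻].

CA = [HCO3⁻] + 2[CO3²⁻] = (α₁ + 2α₂)·DIC
At pH 8.15: [H⁺]/K1 = 10^-2.34 = 0.0045709, K2/[H⁺] = 10^-0.91 = 0.12303
α₁ = 1/(1 + 0.0045709 + 0.12303) = 1/1.1276 = 0.8868; α₂ = α₁·K2/[H⁺] = 0.1091
α₁ + 2α₂ = 1.1051
CA = 1.1051 × 2.14 = 2.36 mmol/kg

CA = 2.36 mmol/kg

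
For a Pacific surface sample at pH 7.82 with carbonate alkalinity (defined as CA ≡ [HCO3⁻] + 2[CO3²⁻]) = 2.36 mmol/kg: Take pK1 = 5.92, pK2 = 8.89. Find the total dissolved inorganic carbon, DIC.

CA = [HCO3⁻] + 2[CO3²⁻] = (α₁ + 2α₂)·DIC
At pH 7.82: [H⁺]/K1 = 10^-1.90 = 0.012589, K2/[H⁺] = 10^-1.07 = 0.085114
α₁ = 1/(1 + 0.012589 + 0.085114) = 1/1.0977 = 0.9110; α₂ = α₁·K2/[H⁺] = 0.07754
α₁ + 2α₂ = 1.0661
DIC = CA / (α₁ + 2α₂) = 2.36 / 1.0661 = 2.21 mmol/kg

DIC = 2.21 mmol/kg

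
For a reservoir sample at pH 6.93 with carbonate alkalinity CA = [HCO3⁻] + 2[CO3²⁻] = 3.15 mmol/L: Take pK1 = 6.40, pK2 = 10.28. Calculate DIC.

DIC = 4.08 mmol/L

CA = [HCO3⁻] + 2[CO3²⁻] = (α₁ + 2α₂)·DIC
At pH 6.93: [H⁺]/K1 = 10^-0.53 = 0.29512, K2/[H⁺] = 10^-3.35 = 0.00044668
α₁ = 1/(1 + 0.29512 + 0.00044668) = 1/1.2956 = 0.7719; α₂ = α₁·K2/[H⁺] = 0.0003448
α₁ + 2α₂ = 0.7726
DIC = CA / (α₁ + 2α₂) = 3.15 / 0.7726 = 4.08 mmol/L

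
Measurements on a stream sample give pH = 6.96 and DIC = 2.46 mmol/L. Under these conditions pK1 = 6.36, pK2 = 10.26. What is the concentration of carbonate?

[CO3²⁻] = 0.985 μmol/L

α₂ = 1 / (1 + [H⁺]/K2 + [H⁺]²/(K1K2)) = 1 / (1 + 10^+3.30 + 10^+2.70)
   = 1 / (1 + 1995.3 + 501.19) = 1/2497.4 = 0.0004004
[CO3²⁻] = α₂ × DIC = 0.0004004 × 2.46 = 0.000985 mmol/L = 0.985 μmol/L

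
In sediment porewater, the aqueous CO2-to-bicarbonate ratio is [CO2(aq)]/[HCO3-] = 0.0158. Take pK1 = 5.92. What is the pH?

pH = 7.72

From K1 = [H⁺][HCO3-]/[CO2(aq)]:  pH = pK1 − log₁₀([CO2(aq)]/[HCO3-])
log₁₀(0.0158) = -1.801
pH = 5.92 − (-1.801) = 7.72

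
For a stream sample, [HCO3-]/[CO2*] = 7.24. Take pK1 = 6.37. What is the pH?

From K1 = [H⁺][HCO3-]/[CO2*]:  pH = pK1 + log₁₀([HCO3-]/[CO2*])
log₁₀(7.24) = +0.860
pH = 6.37 + (+0.860) = 7.23

pH = 7.23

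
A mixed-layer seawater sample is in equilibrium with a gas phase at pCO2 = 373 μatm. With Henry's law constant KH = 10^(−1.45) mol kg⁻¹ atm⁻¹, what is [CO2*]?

KH = 10^(−1.45) = 3.548×10^-2 mol kg⁻¹ atm⁻¹
[CO2*] = KH · pCO2 = 3.548×10^-2 × 373×10^-6 atm = 1.32×10^-5 mol/kg

[CO2*] = 13.2 μmol/kg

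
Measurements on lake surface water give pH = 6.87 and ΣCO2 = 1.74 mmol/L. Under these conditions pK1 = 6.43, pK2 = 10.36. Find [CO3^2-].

[CO3²⁻] = 0.413 μmol/L

α₂ = 1 / (1 + [H⁺]/K2 + [H⁺]²/(K1K2)) = 1 / (1 + 10^+3.49 + 10^+3.05)
   = 1 / (1 + 3090.3 + 1122.0) = 1/4213.3 = 0.0002373
[CO3²⁻] = α₂ × DIC = 0.0002373 × 1.74 = 0.000413 mmol/L = 0.413 μmol/L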